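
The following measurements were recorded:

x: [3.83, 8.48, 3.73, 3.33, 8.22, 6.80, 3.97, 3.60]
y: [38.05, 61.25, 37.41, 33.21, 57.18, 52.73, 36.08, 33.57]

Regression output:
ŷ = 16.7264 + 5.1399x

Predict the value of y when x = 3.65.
ŷ = 35.4870

Plug x = 3.65 into the fitted line:

ŷ = 16.7264 + 5.1399 × 3.65
ŷ = 16.7264 + 18.7606
ŷ = 35.4870

This is a point prediction; actual observations scatter around it by roughly the residual standard deviation.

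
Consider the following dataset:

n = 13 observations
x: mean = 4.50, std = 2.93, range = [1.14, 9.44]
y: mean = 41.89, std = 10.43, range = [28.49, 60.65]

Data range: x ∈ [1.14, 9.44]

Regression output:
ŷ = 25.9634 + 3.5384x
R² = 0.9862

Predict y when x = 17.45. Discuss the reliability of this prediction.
The equation gives ŷ = 87.7085; however x = 17.45 is 8.01 units above the observed range, so this extrapolated value should not be trusted.

Prediction calculation:
ŷ = 25.9634 + 3.5384 × 17.45
ŷ = 87.7085

Reliability:
- Data range: x ∈ [1.14, 9.44]
- Prediction point: x = 17.45 is 8.01 units above the observed range → this is EXTRAPOLATION, not interpolation

Why that matters here:
- R² describes fit only over the sampled x values; it says nothing about behaviour beyond them
- The standard error of prediction grows with (x − x̄)², and x = 17.45 is far from x̄ = 4.50

Report the number if required, but flag clearly that it is an extrapolation.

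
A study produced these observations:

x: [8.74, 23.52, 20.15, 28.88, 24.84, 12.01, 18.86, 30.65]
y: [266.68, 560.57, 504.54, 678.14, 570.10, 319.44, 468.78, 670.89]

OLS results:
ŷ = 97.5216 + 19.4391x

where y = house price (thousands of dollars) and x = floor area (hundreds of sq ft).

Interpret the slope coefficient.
An increase of one hundred sq ft in floor area is associated with a 19.4391 thousand dollars increase in predicted house price.

β₁ = 19.4391 is the change in predicted house price (thousand dollars) per additional hundred sq ft of floor area.

Interpretation:
- Floor area up by 1 hundred sq ft → predicted house price increases by 19.4391 thousand dollars
- The effect is assumed constant over the observed range of x (linearity)

The intercept β₀ = 97.5216 is the predicted house price when floor area = 0; since the smallest observed x is 8.74, this is an extrapolation and mainly anchors the line.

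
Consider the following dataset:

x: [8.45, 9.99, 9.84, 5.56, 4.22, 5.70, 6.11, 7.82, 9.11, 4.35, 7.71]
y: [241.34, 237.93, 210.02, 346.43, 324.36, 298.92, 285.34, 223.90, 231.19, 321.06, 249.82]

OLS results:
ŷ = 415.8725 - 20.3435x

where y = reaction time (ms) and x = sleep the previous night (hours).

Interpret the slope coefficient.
An increase of one hour in sleep is associated with a 20.3435 ms decrease in predicted reaction time.

The slope coefficient β₁ = -20.3435 represents the marginal effect of sleep on reaction time.

Interpretation:
- Sleep up by 1 hour → predicted reaction time decreases by 20.3435 ms
- The effect is assumed constant over the observed range of x (linearity)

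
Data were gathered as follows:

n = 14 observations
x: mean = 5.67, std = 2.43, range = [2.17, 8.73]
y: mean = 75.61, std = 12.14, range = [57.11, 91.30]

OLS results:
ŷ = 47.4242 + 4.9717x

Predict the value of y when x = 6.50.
ŷ = 79.7403

To predict y for x = 6.50, substitute into the regression equation:

ŷ = 47.4242 + 4.9717 × 6.50
ŷ = 47.4242 + 32.3161
ŷ = 79.7403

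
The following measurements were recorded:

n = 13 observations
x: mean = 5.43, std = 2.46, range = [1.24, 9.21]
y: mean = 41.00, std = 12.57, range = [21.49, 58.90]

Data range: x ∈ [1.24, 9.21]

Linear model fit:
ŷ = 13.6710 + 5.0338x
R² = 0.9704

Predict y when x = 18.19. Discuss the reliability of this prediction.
The equation gives ŷ = 105.2358; however x = 18.19 is 8.98 units above the observed range, so this extrapolated value should not be trusted.

Prediction calculation:
ŷ = 13.6710 + 5.0338 × 18.19
ŷ = 105.2358

Reliability:
- Data range: x ∈ [1.24, 9.21]
- Prediction point: x = 18.19 is 8.98 units above the observed range → this is EXTRAPOLATION, not interpolation

Why that matters here:
- The linear relationship may not hold outside the observed range
- Real relationships often flatten, saturate, or turn nonlinear at extremes
- R² describes fit only over the sampled x values; it says nothing about behaviour beyond them

A defensible statement: 'if the linear trend continued to x = 18.19, y would be about 105.2358' — the premise is untested.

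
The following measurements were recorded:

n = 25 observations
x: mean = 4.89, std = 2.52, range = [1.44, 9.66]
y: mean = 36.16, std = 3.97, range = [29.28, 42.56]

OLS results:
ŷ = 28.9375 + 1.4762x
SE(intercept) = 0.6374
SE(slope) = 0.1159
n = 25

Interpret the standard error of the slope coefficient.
SE(slope) = 0.1159 measures the uncertainty in the estimated slope. The coefficient is estimated precisely (SE/|β̂₁| = 7.9%).

SE(β̂₁) = 0.1159 says: if we drew many samples of n = 25 from the same population and refit each time, the fitted slopes would scatter with a standard deviation of roughly 0.1159 around the true β₁.

Relative precision:
- SE / |β̂₁| = 0.1159 / 1.4762 = 7.9%
- Rule of thumb (under 20%: precise; 20% to under 50%: moderately precise; 50% or more: imprecise) → precise

Link to the t-test: t = β̂₁ / SE(β̂₁) = 1.4762 / 0.1159 = 12.7368, the statistic for H₀: β₁ = 0.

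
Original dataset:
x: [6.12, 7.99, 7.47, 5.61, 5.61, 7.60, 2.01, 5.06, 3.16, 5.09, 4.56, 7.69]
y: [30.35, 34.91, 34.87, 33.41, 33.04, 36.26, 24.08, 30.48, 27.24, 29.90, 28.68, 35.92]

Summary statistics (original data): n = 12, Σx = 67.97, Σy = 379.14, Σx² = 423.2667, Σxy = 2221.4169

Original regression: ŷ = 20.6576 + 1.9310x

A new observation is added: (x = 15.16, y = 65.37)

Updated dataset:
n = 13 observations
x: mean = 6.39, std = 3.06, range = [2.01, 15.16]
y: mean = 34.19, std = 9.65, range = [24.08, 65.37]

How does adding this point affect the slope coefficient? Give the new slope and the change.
Adding the point moves β₁ from 1.9310 to 3.0447, i.e. it increases by 1.1137 (+57.7%).

x = 15.16 lies well outside the original x-range [2.01, 7.99] (x̄ ≈ 5.66), so this observation has high leverage and can move the slope substantially.

Step 1: Update the sums with the new point (n goes from 12 to 13)
Σx  = 67.97 + 15.16 = 83.13
Σy  = 379.14 + 65.37 = 444.51
Σx² = 423.2667 + 15.16² = 423.2667 + 229.8256 = 653.0923
Σxy = 2221.4169 + 15.16×65.37 = 2221.4169 + 991.0092 = 3212.4261

Step 2: Recompute the slope with b₁ = (nΣxy − ΣxΣy) / (nΣx² − (Σx)²)
Numerator   = 13×3212.4261 − 83.13×444.51 = 41761.5393 − 36952.1163 = 4809.4230
Denominator = 13×653.0923 − 83.13² = 8490.1999 − 6910.5969 = 1579.6030
b₁(new) = 4809.4230 / 1579.6030 = 3.0447

(Same formula on the original sums: (12×2221.4169 − 67.97×379.14) / (12×423.2667 − 67.97²) = 886.8570 / 459.2795 = 1.9310, matching the given fit.)

Step 3: Change in slope
Δβ₁ = 3.0447 − 1.9310 = +1.1137
Relative change = +1.1137 / 1.9310 × 100% = +57.7%
→ the slope increases when the point is added.

Because the point sits above the extension of the original line at a high-leverage x, it tilts the fit up.
In practice: refit with and without it and report both if conclusions differ.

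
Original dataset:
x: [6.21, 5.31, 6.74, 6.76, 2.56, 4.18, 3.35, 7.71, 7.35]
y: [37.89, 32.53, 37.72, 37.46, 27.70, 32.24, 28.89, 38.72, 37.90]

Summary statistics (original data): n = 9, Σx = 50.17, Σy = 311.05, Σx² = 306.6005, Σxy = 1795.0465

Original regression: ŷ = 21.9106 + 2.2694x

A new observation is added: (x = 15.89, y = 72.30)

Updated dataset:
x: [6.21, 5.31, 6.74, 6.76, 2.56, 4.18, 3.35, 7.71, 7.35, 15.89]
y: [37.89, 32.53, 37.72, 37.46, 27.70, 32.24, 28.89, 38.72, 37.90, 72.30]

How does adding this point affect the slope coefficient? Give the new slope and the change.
Adding the point moves β₁ from 2.2694 to 3.3536, i.e. it increases by 1.0842 (+47.8%).

x = 15.89 lies well outside the original x-range [2.56, 7.71] (x̄ ≈ 5.57), so this observation has high leverage and can move the slope substantially.

Step 1: Update the sums with the new point (n goes from 9 to 10)
Σx  = 50.17 + 15.89 = 66.06
Σy  = 311.05 + 72.30 = 383.35
Σx² = 306.6005 + 15.89² = 306.6005 + 252.4921 = 559.0926
Σxy = 1795.0465 + 15.89×72.30 = 1795.0465 + 1148.8470 = 2943.8935

Step 2: Recompute the slope with b₁ = (nΣxy − ΣxΣy) / (nΣx² − (Σx)²)
Numerator   = 10×2943.8935 − 66.06×383.35 = 29438.9350 − 25324.1010 = 4114.8340
Denominator = 10×559.0926 − 66.06² = 5590.9260 − 4363.9236 = 1227.0024
b₁(new) = 4114.8340 / 1227.0024 = 3.3536

(Same formula on the original sums: (9×1795.0465 − 50.17×311.05) / (9×306.6005 − 50.17²) = 550.0400 / 242.3756 = 2.2694, matching the given fit.)

Step 3: Change in slope
Δβ₁ = 3.3536 − 2.2694 = +1.0842
Relative change = +1.0842 / 2.2694 × 100% = +47.8%
→ the slope increases when the point is added.

A high-leverage point only changes the slope if it is off the original line; here y = 72.30 is above the original trend, so the slope increases.
In practice: examine leverage (hᵢ) and Cook's distance rather than deleting it automatically.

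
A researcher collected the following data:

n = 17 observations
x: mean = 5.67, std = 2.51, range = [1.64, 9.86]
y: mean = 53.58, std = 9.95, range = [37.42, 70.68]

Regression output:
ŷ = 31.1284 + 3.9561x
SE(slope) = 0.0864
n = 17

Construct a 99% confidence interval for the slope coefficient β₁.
The 99% CI for β₁ is (3.7015, 4.2107)

Confidence interval for the slope:

The 99% CI for β₁ is: β̂₁ ± t*(α/2, n-2) × SE(β̂₁)

Step 1: Find critical t-value
- Confidence level = 0.99
- Degrees of freedom = n - 2 = 17 - 2 = 15
- t*(α/2, 15) = 2.9467

Step 2: Calculate margin of error
Margin = 2.9467 × 0.0864 = 0.2546

Step 3: Construct interval
CI = 3.9561 ± 0.2546
CI = (3.7015, 4.2107)

Interpretation: We are 99% confident that the true slope β₁ lies between 3.7015 and 4.2107.
Both endpoints are positive, so the data support a genuinely positive slope at this confidence level.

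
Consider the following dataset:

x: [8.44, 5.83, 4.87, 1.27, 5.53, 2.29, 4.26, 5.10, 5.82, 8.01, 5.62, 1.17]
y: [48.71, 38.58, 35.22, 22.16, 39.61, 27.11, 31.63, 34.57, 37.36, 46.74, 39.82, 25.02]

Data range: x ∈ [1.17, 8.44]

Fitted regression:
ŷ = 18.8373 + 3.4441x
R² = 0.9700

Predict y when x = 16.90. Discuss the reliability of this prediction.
ŷ = 77.0426 (extrapolation — x = 16.90 lies outside [1.17, 8.44], so reliability is low).

Prediction calculation:
ŷ = 18.8373 + 3.4441 × 16.90
ŷ = 77.0426

Reliability:
- Data range: x ∈ [1.17, 8.44]
- Prediction point: x = 16.90 is 8.46 units above the observed range → this is EXTRAPOLATION, not interpolation

Why that matters here:
- R² describes fit only over the sampled x values; it says nothing about behaviour beyond them
- There are no observations near this x to validate the fitted line there

Report the number if required, but flag clearly that it is an extrapolation.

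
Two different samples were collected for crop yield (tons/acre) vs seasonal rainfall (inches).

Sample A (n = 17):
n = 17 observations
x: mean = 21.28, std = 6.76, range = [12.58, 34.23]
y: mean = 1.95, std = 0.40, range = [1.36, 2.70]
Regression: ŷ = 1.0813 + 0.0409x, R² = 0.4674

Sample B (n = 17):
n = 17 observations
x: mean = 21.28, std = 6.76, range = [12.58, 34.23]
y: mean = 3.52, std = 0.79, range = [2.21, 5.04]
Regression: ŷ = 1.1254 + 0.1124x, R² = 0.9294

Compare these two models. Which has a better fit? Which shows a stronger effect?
Model B has the better fit (R² = 0.9294 vs 0.4674). Model B shows the stronger effect (|β₁| = 0.1124 vs 0.0409).

Model Comparison:

Goodness of fit (R²):
- Model A: R² = 0.4674 → 46.74% of variance in crop yield explained
- Model B: R² = 0.9294 → 92.94% of variance in crop yield explained
- 0.9294 > 0.4674 → Model B has the better fit

Effect size (slope magnitude):
- Model A: β₁ = 0.0409 → predicted crop yield rises 0.0409 tons/acre per additional inch of rainfall
- Model B: β₁ = 0.1124 → predicted crop yield rises 0.1124 tons/acre per additional inch of rainfall
- |0.0409| < |0.1124| → Model B shows the stronger marginal effect

Notes:
- The two samples could reflect different populations, time periods, or measurement quality.
- A better fit (higher R²) doesn't necessarily mean a more important relationship.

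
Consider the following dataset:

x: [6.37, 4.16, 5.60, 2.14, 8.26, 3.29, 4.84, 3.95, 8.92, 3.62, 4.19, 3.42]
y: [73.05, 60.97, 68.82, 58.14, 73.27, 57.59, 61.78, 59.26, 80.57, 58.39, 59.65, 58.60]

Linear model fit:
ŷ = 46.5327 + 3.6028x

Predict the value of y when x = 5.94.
ŷ = 67.9333

To predict y for x = 5.94, substitute into the regression equation:

ŷ = 46.5327 + 3.6028 × 5.94
ŷ = 46.5327 + 21.4006
ŷ = 67.9333

This is a point prediction; actual observations scatter around it by roughly the residual standard deviation.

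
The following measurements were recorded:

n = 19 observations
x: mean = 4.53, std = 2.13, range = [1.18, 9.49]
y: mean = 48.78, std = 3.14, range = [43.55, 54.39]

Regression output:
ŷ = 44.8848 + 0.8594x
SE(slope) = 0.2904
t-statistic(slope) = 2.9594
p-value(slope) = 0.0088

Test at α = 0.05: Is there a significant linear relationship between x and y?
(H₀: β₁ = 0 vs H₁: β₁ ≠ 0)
p-value = 0.0088 < α = 0.05, so we reject H₀. The relationship is significant.

Hypothesis test for the slope coefficient:

H₀: β₁ = 0 (no linear relationship)
H₁: β₁ ≠ 0 (linear relationship exists)

Test statistic: t = β̂₁ / SE(β̂₁) = 0.8594 / 0.2904 = 2.9594

The p-value (0.0088) is the probability, under H₀, of a t-statistic at least as extreme as |t| = 2.9594 (two-sided, df = n − 2 = 17).

Decision rule: reject H₀ if p-value < α.
p-value = 0.0088 < α = 0.05 → reject H₀.

Conclusion: the linear association between x and y is significant at the 5% level.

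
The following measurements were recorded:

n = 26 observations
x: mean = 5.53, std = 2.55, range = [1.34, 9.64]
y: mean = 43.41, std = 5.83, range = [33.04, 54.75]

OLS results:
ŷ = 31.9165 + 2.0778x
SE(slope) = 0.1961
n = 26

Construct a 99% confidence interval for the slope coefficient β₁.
The 99% CI for β₁ is (1.5293, 2.6263)

Confidence interval for the slope:

The 99% CI for β₁ is: β̂₁ ± t*(α/2, n-2) × SE(β̂₁)

Step 1: Find critical t-value
- Confidence level = 0.99
- Degrees of freedom = n - 2 = 26 - 2 = 24
- t*(α/2, 24) = 2.7969

Step 2: Calculate margin of error
Margin = 2.7969 × 0.1961 = 0.5485

Step 3: Construct interval
CI = 2.0778 ± 0.5485
CI = (1.5293, 2.6263)

Interpretation: We are 99% confident that the true slope β₁ lies between 1.5293 and 2.6263.
Since 0 is outside the interval, a two-sided test at α = 0.01 would reject H₀: β₁ = 0.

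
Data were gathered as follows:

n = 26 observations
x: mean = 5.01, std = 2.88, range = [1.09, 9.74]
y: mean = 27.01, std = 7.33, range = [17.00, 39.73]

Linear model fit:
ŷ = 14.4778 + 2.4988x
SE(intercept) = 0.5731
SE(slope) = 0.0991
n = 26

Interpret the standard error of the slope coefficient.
The slope 2.4988 is pinned down to within about ±0.0991 (one SE) by these data — relative uncertainty 4.0%, i.e. precise.

What SE measures:
- The standard error quantifies the sampling variability of the coefficient estimate
- It is the estimated standard deviation of β̂₁ across hypothetical repeated samples of the same size
- Smaller SE → more precise estimate

Relative precision:
- SE / |β̂₁| = 0.0991 / 2.4988 = 4.0%
- Rule of thumb (under 20%: precise; 20% to under 50%: moderately precise; 50% or more: imprecise) → precise

Rough 95% range (±2 SE): 2.4988 ± 0.1982 → (2.3006, 2.6970).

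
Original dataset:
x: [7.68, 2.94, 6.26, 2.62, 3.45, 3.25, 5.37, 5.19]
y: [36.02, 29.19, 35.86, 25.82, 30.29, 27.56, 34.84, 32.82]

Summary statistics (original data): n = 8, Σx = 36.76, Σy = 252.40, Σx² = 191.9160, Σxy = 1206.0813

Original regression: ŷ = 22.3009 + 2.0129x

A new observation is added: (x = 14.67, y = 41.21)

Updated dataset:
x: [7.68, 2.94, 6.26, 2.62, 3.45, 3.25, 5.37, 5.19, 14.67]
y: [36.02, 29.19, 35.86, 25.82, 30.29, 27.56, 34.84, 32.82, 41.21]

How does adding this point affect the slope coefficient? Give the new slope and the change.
The slope changes from 2.0129 to 1.1729 (change of -0.8400, or -41.7%).

The new point has HIGH LEVERAGE: x = 14.67 is far from the original mean x̄ = 36.76/8 ≈ 4.60 (original range [2.62, 7.68]).

Step 1: Update the sums with the new point (n goes from 8 to 9)
Σx  = 36.76 + 14.67 = 51.43
Σy  = 252.40 + 41.21 = 293.61
Σx² = 191.9160 + 14.67² = 191.9160 + 215.2089 = 407.1249
Σxy = 1206.0813 + 14.67×41.21 = 1206.0813 + 604.5507 = 1810.6320

Step 2: Recompute the slope with b₁ = (nΣxy − ΣxΣy) / (nΣx² − (Σx)²)
Numerator   = 9×1810.6320 − 51.43×293.61 = 16295.6880 − 15100.3623 = 1195.3257
Denominator = 9×407.1249 − 51.43² = 3664.1241 − 2645.0449 = 1019.0792
b₁(new) = 1195.3257 / 1019.0792 = 1.1729

(Same formula on the original sums: (8×1206.0813 − 36.76×252.40) / (8×191.9160 − 36.76²) = 370.4264 / 184.0304 = 2.0129, matching the given fit.)

Step 3: Change in slope
Δβ₁ = 1.1729 − 2.0129 = -0.8400
Relative change = -0.8400 / 2.0129 × 100% = -41.7%
→ the slope decreases when the point is added.

A high-leverage point only changes the slope if it is off the original line; here y = 41.21 is below the original trend, so the slope decreases.
In practice: refit with and without it and report both if conclusions differ.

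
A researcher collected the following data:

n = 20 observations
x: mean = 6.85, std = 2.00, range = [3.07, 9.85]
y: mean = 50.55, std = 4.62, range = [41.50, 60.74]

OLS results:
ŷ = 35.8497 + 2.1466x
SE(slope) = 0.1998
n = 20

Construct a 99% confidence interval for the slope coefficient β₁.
The 99% CI for β₁ is (1.5715, 2.7217)

Confidence interval for the slope:

The 99% CI for β₁ is: β̂₁ ± t*(α/2, n-2) × SE(β̂₁)

Step 1: Find critical t-value
- Confidence level = 0.99
- Degrees of freedom = n - 2 = 20 - 2 = 18
- t*(α/2, 18) = 2.8784

Step 2: Calculate margin of error
Margin = 2.8784 × 0.1998 = 0.5751

Step 3: Construct interval
CI = 2.1466 ± 0.5751
CI = (1.5715, 2.7217)

Interpretation: each one-unit increase in x is associated with a change in mean y of between 1.5715 and 2.7217, with 99% confidence.
Both endpoints are positive, so the data support a genuinely positive slope at this confidence level.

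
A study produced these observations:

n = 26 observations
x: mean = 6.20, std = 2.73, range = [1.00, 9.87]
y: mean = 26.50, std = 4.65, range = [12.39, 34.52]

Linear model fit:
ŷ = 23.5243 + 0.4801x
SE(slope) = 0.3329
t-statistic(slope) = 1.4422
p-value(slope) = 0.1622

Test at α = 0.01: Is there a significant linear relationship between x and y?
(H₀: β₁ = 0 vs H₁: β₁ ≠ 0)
p-value = 0.1622 ≥ α = 0.01, so we fail to reject H₀. The relationship is not significant.

Hypothesis test for the slope coefficient:

H₀: β₁ = 0 (no linear relationship)
H₁: β₁ ≠ 0 (linear relationship exists)

Test statistic: t = β̂₁ / SE(β̂₁) = 0.4801 / 0.3329 = 1.4422

The p-value (0.1622) is the probability, under H₀, of a t-statistic at least as extreme as |t| = 1.4422 (two-sided, df = n − 2 = 24).

Decision rule: reject H₀ if p-value < α.
p-value = 0.1622 ≥ α = 0.01 → fail to reject H₀.

There is not sufficient evidence at the 1% significance level to conclude that a linear relationship exists between x and y.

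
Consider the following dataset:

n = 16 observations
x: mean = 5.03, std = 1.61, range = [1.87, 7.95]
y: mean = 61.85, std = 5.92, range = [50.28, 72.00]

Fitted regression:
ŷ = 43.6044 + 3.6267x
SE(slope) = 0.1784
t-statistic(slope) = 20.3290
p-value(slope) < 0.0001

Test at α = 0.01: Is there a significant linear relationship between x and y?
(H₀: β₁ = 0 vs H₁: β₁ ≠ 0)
p-value < 0.0001 < α = 0.01, so we reject H₀. The relationship is significant.

Hypothesis test for the slope coefficient:

H₀: β₁ = 0 (no linear relationship)
H₁: β₁ ≠ 0 (linear relationship exists)

Test statistic: t = β̂₁ / SE(β̂₁) = 3.6267 / 0.1784 = 20.3290

With df = 14, the two-sided p-value for |t| = 20.3290 is <0.0001.

Decision rule: reject H₀ if p-value < α.
p-value < 0.0001 < α = 0.01 → reject H₀.

There is sufficient evidence at the 1% significance level to conclude that a linear relationship exists between x and y.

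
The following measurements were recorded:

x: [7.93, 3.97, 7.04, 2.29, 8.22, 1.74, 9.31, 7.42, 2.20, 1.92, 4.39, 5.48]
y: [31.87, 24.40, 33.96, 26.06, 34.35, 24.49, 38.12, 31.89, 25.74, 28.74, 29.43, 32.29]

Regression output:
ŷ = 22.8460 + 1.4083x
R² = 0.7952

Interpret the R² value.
R² = 0.7952 means 79.52% of the variation in y is explained by the linear relationship with x. This indicates a strong fit.

R² (coefficient of determination) measures the proportion of variance in y explained by the regression model.

Here R² = 0.7952:
- Explained: 79.52% of the variation in y
- Unexplained (residual): 100% − 79.52% = 20.48%
- Rule of thumb (below 0.3 weak; 0.3 to below 0.7 moderate; 0.7 and above strong) → strong

Calculation: R² = 1 − (SS_res / SS_tot), where SS_res is the sum of squared residuals and SS_tot the total sum of squares.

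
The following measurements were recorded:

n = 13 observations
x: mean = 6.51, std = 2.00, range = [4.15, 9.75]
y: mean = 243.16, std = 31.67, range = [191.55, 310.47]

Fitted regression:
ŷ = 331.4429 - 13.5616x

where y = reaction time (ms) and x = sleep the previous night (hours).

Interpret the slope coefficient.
On average, reaction time is about 13.5616 ms lower for every extra hour of sleep.

β₁ = -13.5616 is the change in predicted reaction time (ms) per additional hour of sleep.

Interpretation:
- Sleep up by 1 hour → predicted reaction time decreases by 13.5616 ms
- This is a linear approximation: the same per-unit change is assumed across the whole observed x range
- The slope describes association in these data, not necessarily a causal effect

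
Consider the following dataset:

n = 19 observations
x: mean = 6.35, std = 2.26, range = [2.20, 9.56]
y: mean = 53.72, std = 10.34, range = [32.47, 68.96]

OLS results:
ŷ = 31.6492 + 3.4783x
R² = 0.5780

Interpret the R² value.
R² = 0.5780 means 57.80% of the variation in y is explained by the linear relationship with x. This indicates a moderate fit.

The coefficient of determination R² is the fraction of the total variation in y that the fitted line accounts for.

Here R² = 0.5780:
- Explained: 57.80% of the variation in y
- Unexplained (residual): 100% − 57.80% = 42.20%
- Rule of thumb (below 0.3 weak; 0.3 to below 0.7 moderate; 0.7 and above strong) → moderate

Note: R² never decreases when predictors are added, so it should not be used alone to compare models of different size.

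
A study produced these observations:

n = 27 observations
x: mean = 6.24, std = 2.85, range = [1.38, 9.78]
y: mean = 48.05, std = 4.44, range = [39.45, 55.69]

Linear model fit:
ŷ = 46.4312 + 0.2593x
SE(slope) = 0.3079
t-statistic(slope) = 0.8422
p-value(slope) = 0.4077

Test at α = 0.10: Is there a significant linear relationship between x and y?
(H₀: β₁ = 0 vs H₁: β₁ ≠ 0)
Fail to reject H₀: p-value = 0.4077 ≥ α = 0.10. The linear relationship is not significant at the 10% level.

Hypothesis test for the slope coefficient:

H₀: β₁ = 0 (no linear relationship)
H₁: β₁ ≠ 0 (linear relationship exists)

Test statistic: t = β̂₁ / SE(β̂₁) = 0.2593 / 0.3079 = 0.8422

The p-value (0.4077) is the probability, under H₀, of a t-statistic at least as extreme as |t| = 0.8422 (two-sided, df = n − 2 = 25).

Decision rule: reject H₀ if p-value < α.
p-value = 0.4077 ≥ α = 0.10 → fail to reject H₀.

Conclusion: the linear association between x and y is not significant at the 10% level.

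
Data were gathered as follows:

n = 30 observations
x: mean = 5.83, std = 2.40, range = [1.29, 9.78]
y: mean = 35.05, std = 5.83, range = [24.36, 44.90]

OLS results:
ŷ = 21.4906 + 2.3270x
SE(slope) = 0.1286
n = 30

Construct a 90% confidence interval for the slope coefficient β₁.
The 90% CI for β₁ is (2.1082, 2.5458)

Confidence interval for the slope:

The 90% CI for β₁ is: β̂₁ ± t*(α/2, n-2) × SE(β̂₁)

Step 1: Find critical t-value
- Confidence level = 0.9
- Degrees of freedom = n - 2 = 30 - 2 = 28
- t*(α/2, 28) = 1.7011

Step 2: Calculate margin of error
Margin = 1.7011 × 0.1286 = 0.2188

Step 3: Construct interval
CI = 2.3270 ± 0.2188
CI = (2.1082, 2.5458)

Interpretation: intervals built this way capture the true β₁ in 90% of repeated samples; here the plausible range for the per-unit effect of x on y is 2.1082 to 2.5458.
Both endpoints are positive, so the data support a genuinely positive slope at this confidence level.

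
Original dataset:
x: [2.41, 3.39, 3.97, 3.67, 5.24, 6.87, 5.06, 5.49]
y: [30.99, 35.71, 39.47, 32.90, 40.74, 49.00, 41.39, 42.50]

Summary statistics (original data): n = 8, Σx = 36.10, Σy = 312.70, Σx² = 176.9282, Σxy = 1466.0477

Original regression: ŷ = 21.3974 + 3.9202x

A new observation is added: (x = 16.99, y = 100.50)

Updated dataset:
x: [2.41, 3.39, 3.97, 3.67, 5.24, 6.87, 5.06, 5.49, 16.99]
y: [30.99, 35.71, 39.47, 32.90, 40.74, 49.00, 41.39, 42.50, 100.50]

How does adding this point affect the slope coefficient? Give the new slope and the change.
New slope β₁ = 4.8297 versus 3.9202 before: a change of +0.9095 (+23.2%).

The new point has HIGH LEVERAGE: x = 16.99 is far from the original mean x̄ = 36.10/8 ≈ 4.51 (original range [2.41, 6.87]).

Step 1: Update the sums with the new point (n goes from 8 to 9)
Σx  = 36.10 + 16.99 = 53.09
Σy  = 312.70 + 100.50 = 413.20
Σx² = 176.9282 + 16.99² = 176.9282 + 288.6601 = 465.5883
Σxy = 1466.0477 + 16.99×100.50 = 1466.0477 + 1707.4950 = 3173.5427

Step 2: Recompute the slope with b₁ = (nΣxy − ΣxΣy) / (nΣx² − (Σx)²)
Numerator   = 9×3173.5427 − 53.09×413.20 = 28561.8843 − 21936.7880 = 6625.0963
Denominator = 9×465.5883 − 53.09² = 4190.2947 − 2818.5481 = 1371.7466
b₁(new) = 6625.0963 / 1371.7466 = 4.8297

(Same formula on the original sums: (8×1466.0477 − 36.10×312.70) / (8×176.9282 − 36.10²) = 439.9116 / 112.2156 = 3.9202, matching the given fit.)

Step 3: Change in slope
Δβ₁ = 4.8297 − 3.9202 = +0.9095
Relative change = +0.9095 / 3.9202 × 100% = +23.2%
→ the slope increases when the point is added.

A high-leverage point only changes the slope if it is off the original line; here y = 100.50 is above the original trend, so the slope increases.
In practice: refit with and without it and report both if conclusions differ.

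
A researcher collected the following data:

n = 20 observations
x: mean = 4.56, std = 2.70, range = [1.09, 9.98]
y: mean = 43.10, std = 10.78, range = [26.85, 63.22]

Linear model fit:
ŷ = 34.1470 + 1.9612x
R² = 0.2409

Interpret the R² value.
About 24.09% of the variability in y is accounted for by the regression on x (R² = 0.2409) — a weak linear fit.

The coefficient of determination R² is the fraction of the total variation in y that the fitted line accounts for.

Here R² = 0.2409:
- Explained: 24.09% of the variation in y
- Unexplained (residual): 100% − 24.09% = 75.91%
- Rule of thumb (below 0.3 weak; 0.3 to below 0.7 moderate; 0.7 and above strong) → weak

Calculation: R² = 1 − (SS_res / SS_tot), where SS_res is the sum of squared residuals and SS_tot the total sum of squares.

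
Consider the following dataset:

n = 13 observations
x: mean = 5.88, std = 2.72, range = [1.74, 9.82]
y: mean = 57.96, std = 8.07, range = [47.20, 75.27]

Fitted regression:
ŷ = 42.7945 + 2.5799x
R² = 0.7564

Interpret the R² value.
About 75.64% of the variability in y is accounted for by the regression on x (R² = 0.7564) — a strong linear fit.

R² (coefficient of determination) measures the proportion of variance in y explained by the regression model.

Here R² = 0.7564:
- Explained: 75.64% of the variation in y
- Unexplained (residual): 100% − 75.64% = 24.36%
- Rule of thumb (below 0.3 weak; 0.3 to below 0.7 moderate; 0.7 and above strong) → strong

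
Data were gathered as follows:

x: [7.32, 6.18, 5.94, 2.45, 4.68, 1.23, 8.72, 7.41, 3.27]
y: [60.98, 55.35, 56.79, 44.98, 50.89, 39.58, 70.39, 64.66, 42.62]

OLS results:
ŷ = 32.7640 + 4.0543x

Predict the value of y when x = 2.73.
ŷ = 43.8322

Plug x = 2.73 into the fitted line:

ŷ = 32.7640 + 4.0543 × 2.73
ŷ = 32.7640 + 11.0682
ŷ = 43.8322

This is a point prediction; actual observations scatter around it by roughly the residual standard deviation.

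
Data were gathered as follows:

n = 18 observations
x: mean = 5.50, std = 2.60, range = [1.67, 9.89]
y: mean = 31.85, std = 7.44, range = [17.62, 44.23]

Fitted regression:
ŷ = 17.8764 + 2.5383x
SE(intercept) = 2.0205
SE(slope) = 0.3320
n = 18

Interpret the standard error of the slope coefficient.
SE(slope) = 0.3320 measures the uncertainty in the estimated slope. The coefficient is estimated precisely (SE/|β̂₁| = 13.1%).

SE(β̂₁) = s / √Sxx, where s is the residual standard deviation and Sxx = Σ(x − x̄)². It is the yardstick for how far β̂₁ = 2.5383 could plausibly be from the true slope.

Relative precision:
- SE / |β̂₁| = 0.3320 / 2.5383 = 13.1%
- Rule of thumb (under 20%: precise; 20% to under 50%: moderately precise; 50% or more: imprecise) → precise

Rough 95% range (±2 SE): 2.5383 ± 0.6640 → (1.8743, 3.2023).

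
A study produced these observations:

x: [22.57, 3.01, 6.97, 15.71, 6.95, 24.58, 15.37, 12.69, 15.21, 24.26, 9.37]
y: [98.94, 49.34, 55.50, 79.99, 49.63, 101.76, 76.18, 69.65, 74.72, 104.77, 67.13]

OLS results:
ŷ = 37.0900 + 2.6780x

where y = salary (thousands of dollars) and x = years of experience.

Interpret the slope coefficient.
An increase of one year in experience is associated with a 2.6780 thousand dollars increase in predicted salary.

The slope coefficient β₁ = 2.6780 represents the marginal effect of experience on salary.

Interpretation:
- Experience up by 1 year → predicted salary increases by 2.6780 thousand dollars
- This is a linear approximation: the same per-unit change is assumed across the whole observed x range

(β₀ = 37.0900 is the fitted value at x = 0 and is not part of the slope interpretation.)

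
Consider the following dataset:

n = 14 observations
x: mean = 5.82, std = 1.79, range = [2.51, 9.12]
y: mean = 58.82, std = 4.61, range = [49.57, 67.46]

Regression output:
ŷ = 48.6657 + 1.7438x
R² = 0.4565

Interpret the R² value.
About 45.65% of the variability in y is accounted for by the regression on x (R² = 0.4565) — a moderate linear fit.

The coefficient of determination R² is the fraction of the total variation in y that the fitted line accounts for.

Here R² = 0.4565:
- Explained: 45.65% of the variation in y
- Unexplained (residual): 100% − 45.65% = 54.35%
- Rule of thumb (below 0.3 weak; 0.3 to below 0.7 moderate; 0.7 and above strong) → moderate

Note: R² says nothing about causation, and a high R² does not by itself mean the linear form is appropriate — check the residuals.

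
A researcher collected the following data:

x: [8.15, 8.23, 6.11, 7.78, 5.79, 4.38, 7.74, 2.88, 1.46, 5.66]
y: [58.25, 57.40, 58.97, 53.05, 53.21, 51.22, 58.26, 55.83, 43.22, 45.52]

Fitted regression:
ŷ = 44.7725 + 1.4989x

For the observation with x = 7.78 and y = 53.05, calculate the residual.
Residual = -3.3839

The residual is the difference between the actual value and the predicted value:

Residual = y - ŷ

Step 1: Calculate predicted value
ŷ = 44.7725 + 1.4989 × 7.78
ŷ = 56.4339

Step 2: Calculate residual
Residual = 53.05 - 56.4339
Residual = -3.3839

The residual is negative, so the observed y = 53.05 sits below the regression line (the line overestimates it by 3.3839).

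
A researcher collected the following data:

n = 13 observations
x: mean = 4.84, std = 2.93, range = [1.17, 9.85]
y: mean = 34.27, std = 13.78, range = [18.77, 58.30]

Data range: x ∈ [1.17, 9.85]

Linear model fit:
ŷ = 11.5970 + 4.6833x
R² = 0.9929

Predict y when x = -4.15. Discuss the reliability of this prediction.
The equation gives ŷ = -7.8387; however x = -4.15 is 5.32 units below the observed range, so this extrapolated value should not be trusted.

Prediction calculation:
ŷ = 11.5970 + 4.6833 × (-4.15)
ŷ = -7.8387

Reliability:
- Data range: x ∈ [1.17, 9.85]
- Prediction point: x = -4.15 is 5.32 units below the observed range → this is EXTRAPOLATION, not interpolation

Why that matters here:
- The standard error of prediction grows with (x − x̄)², and x = -4.15 is far from x̄ = 4.84
- Real relationships often flatten, saturate, or turn nonlinear at extremes

Report the number if required, but flag clearly that it is an extrapolation.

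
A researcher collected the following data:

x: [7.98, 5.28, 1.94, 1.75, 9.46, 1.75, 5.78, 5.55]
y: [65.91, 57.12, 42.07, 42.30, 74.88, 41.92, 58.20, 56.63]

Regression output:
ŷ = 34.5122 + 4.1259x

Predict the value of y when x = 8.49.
ŷ = 69.5411

To predict y for x = 8.49, substitute into the regression equation:

ŷ = 34.5122 + 4.1259 × 8.49
ŷ = 34.5122 + 35.0289
ŷ = 69.5411

This is the fitted mean response at that x — an individual observation would come with a wider prediction interval.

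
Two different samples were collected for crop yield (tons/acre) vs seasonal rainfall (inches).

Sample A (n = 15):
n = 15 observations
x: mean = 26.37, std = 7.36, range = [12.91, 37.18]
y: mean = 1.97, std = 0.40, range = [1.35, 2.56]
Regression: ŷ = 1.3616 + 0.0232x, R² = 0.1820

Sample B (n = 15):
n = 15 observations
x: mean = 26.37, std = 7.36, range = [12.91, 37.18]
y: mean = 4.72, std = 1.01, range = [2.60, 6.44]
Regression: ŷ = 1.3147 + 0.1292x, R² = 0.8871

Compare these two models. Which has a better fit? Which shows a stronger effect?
Model B has the better fit (R² = 0.8871 vs 0.1820). Model B shows the stronger effect (|β₁| = 0.1292 vs 0.0232).

Model Comparison:

Goodness of fit (R²):
- Model A: R² = 0.1820 → 18.20% of variance in crop yield explained
- Model B: R² = 0.8871 → 88.71% of variance in crop yield explained
- 0.8871 > 0.1820 → Model B has the better fit

Which has the larger per-inch effect? (|β₁|)
- Model A: β₁ = 0.0232 → predicted crop yield rises 0.0232 tons/acre per additional inch of rainfall
- Model B: β₁ = 0.1292 → predicted crop yield rises 0.1292 tons/acre per additional inch of rainfall
- |0.0232| < |0.1292| → Model B shows the stronger marginal effect

Note: A steeper slope doesn't make a better model if the scatter around the line is large.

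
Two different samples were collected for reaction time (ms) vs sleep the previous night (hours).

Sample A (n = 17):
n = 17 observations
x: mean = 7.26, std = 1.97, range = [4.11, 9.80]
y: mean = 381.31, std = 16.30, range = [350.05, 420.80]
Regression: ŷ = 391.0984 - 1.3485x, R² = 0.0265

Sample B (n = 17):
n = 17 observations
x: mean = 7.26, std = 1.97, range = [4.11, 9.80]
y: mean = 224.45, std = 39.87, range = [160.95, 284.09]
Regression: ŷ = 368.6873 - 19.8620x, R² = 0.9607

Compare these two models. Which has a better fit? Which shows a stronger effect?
Model B has the better fit (R² = 0.9607 vs 0.0265). Model B shows the stronger effect (|β₁| = 19.8620 vs 1.3485).

Model Comparison:

Goodness of fit (R²):
- Model A: R² = 0.0265 → 2.65% of variance in reaction time explained
- Model B: R² = 0.9607 → 96.07% of variance in reaction time explained
- 0.9607 > 0.0265 → Model B has the better fit

Effect size (slope magnitude):
- Model A: β₁ = -1.3485 → predicted reaction time falls 1.3485 ms per additional hour of sleep
- Model B: β₁ = -19.8620 → predicted reaction time falls 19.8620 ms per additional hour of sleep
- |-1.3485| < |-19.8620| → Model B shows the stronger marginal effect

Notes:
- The two samples could reflect different populations, time periods, or measurement quality.
- A better fit (higher R²) doesn't necessarily mean a more important relationship.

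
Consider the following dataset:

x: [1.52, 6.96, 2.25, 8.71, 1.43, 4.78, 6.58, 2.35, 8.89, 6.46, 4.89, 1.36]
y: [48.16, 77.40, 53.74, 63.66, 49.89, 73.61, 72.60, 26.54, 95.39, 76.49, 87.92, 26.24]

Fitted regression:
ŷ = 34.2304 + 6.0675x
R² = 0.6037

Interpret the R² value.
R² = 0.6037 means 60.37% of the variation in y is explained by the linear relationship with x. This indicates a moderate fit.

R² (coefficient of determination) measures the proportion of variance in y explained by the regression model.

Here R² = 0.6037:
- Explained: 60.37% of the variation in y
- Unexplained (residual): 100% − 60.37% = 39.63%
- Rule of thumb (below 0.3 weak; 0.3 to below 0.7 moderate; 0.7 and above strong) → moderate

Equivalently, for simple linear regression R² = r², so |r| = √0.6037 ≈ 0.7770.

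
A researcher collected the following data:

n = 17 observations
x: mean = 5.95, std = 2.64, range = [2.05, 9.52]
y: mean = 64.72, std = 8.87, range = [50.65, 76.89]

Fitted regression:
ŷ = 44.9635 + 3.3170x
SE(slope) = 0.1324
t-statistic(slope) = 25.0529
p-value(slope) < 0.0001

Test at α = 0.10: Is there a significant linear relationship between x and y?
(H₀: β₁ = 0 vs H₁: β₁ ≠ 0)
Since p-value < 0.0001 < α = 0.10, reject H₀ — the slope is significantly different from 0.

Hypothesis test for the slope coefficient:

H₀: β₁ = 0 (no linear relationship)
H₁: β₁ ≠ 0 (linear relationship exists)

Test statistic: t = β̂₁ / SE(β̂₁) = 3.3170 / 0.1324 = 25.0529

p < 0.0001: how often a slope estimate this far from 0 (in SE units) would arise by chance if β₁ were truly 0.

Decision rule: reject H₀ if p-value < α.
p-value < 0.0001 < α = 0.10 → reject H₀.

At α = 0.10 the data do provide convincing evidence of a nonzero slope.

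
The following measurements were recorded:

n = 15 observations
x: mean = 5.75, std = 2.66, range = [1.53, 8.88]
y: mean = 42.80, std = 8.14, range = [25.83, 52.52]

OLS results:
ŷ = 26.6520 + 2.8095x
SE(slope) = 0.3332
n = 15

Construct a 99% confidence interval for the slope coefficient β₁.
The 99% CI for β₁ is (1.8058, 3.8132)

Confidence interval for the slope:

The 99% CI for β₁ is: β̂₁ ± t*(α/2, n-2) × SE(β̂₁)

Step 1: Find critical t-value
- Confidence level = 0.99
- Degrees of freedom = n - 2 = 15 - 2 = 13
- t*(α/2, 13) = 3.0123

Step 2: Calculate margin of error
Margin = 3.0123 × 0.3332 = 1.0037

Step 3: Construct interval
CI = 2.8095 ± 1.0037
CI = (1.8058, 3.8132)

Interpretation: We are 99% confident that the true slope β₁ lies between 1.8058 and 3.8132.
Since 0 is outside the interval, a two-sided test at α = 0.01 would reject H₀: β₁ = 0.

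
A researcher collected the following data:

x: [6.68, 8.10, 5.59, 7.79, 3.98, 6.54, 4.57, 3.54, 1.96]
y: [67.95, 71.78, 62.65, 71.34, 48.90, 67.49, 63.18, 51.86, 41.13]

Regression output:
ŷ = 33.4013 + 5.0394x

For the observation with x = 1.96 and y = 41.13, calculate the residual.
Residual = -2.1485

The residual is the difference between the actual value and the predicted value:

Residual = y - ŷ

Step 1: Calculate predicted value
ŷ = 33.4013 + 5.0394 × 1.96
ŷ = 43.2785

Step 2: Calculate residual
Residual = 41.13 - 43.2785
Residual = -2.1485

The residual is negative, so the observed y = 41.13 sits below the regression line (the line overestimates it by 2.1485).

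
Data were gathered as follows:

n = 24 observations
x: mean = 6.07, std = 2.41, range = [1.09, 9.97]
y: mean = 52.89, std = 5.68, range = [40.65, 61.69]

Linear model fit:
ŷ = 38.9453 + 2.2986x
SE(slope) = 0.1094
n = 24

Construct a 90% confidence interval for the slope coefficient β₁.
The 90% CI for β₁ is (2.1107, 2.4865)

Confidence interval for the slope:

The 90% CI for β₁ is: β̂₁ ± t*(α/2, n-2) × SE(β̂₁)

Step 1: Find critical t-value
- Confidence level = 0.9
- Degrees of freedom = n - 2 = 24 - 2 = 22
- t*(α/2, 22) = 1.7171

Step 2: Calculate margin of error
Margin = 1.7171 × 0.1094 = 0.1879

Step 3: Construct interval
CI = 2.2986 ± 0.1879
CI = (2.1107, 2.4865)

Interpretation: each one-unit increase in x is associated with a change in mean y of between 2.1107 and 2.4865, with 90% confidence.
Both endpoints are positive, so the data support a genuinely positive slope at this confidence level.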